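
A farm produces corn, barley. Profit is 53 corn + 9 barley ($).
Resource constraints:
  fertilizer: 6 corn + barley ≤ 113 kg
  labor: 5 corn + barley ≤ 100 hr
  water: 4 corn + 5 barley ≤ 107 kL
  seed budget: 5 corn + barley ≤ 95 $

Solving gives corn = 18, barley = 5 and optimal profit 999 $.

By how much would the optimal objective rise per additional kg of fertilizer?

8

At the optimum: fertilizer uses 113 of 113 (binding); labor uses 95 of 100 (slack = 5); water uses 97 of 107 (slack = 10); seed budget uses 95 of 95 (binding).
Since labor, water are not tight, their duals are 0.
From A_Bᵀ y = c: 6·y_fertilizer + 5·y_seed budget = 53; 1·y_fertilizer + 1·y_seed budget = 9.
Solving: y_fertilizer = 8, y_seed budget = 1.
Shadow price of fertilizer = 8.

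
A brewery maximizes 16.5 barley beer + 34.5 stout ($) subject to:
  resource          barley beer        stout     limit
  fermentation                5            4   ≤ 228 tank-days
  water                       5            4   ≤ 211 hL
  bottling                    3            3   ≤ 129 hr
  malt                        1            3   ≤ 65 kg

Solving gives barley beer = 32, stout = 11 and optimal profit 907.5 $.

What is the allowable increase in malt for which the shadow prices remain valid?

Binding constraints: bottling, malt. The basis is B = [[3,3],[1,3]] with det 6.
Per unit increase in malt, x* moves by d = (-0.5, 0.5).
The basis stays optimal until barley beer reaches 0; allowable increase = 64 kg.

64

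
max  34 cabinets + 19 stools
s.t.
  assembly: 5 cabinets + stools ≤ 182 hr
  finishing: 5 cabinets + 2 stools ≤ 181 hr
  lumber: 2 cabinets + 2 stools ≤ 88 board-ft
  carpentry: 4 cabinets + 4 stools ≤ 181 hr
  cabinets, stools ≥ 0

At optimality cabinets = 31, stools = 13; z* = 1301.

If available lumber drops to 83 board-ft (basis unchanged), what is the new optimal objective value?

Check each constraint at x*: assembly 168/182 (slack 14); finishing 181/181 (tight); lumber 88/88 (tight); carpentry 176/181 (slack 5).
By complementary slackness, y = 0 for the non-binding constraints.
The binding rows give the dual system: 5·y_finishing + 2·y_lumber = 34 and 2·y_finishing + 2·y_lumber = 19.
Solving: y_finishing = 5, y_lumber = 4.5.
Δz = y_lumber·Δb = 4.5 × (-5) = -22.5, so new z* = 1301 − 22.5 = 1278.5.

1278.5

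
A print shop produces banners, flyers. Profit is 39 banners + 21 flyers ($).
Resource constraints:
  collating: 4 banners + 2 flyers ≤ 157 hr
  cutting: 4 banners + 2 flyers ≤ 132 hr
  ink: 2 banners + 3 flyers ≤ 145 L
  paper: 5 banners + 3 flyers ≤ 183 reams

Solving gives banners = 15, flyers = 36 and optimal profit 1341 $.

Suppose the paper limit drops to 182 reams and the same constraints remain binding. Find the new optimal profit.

1338

Binding: cutting and paper. Non-binding: collating (25 unused), ink (7 unused).
By complementary slackness, y = 0 for the non-binding constraints.
The binding rows give the dual system: 4·y_cutting + 5·y_paper = 39 and 2·y_cutting + 3·y_paper = 21.
This yields shadow prices y_cutting = 6, y_paper = 3.
Δz = y_paper·Δb = 3 × (-1) = -3, so new z* = 1341 − 3 = 1338.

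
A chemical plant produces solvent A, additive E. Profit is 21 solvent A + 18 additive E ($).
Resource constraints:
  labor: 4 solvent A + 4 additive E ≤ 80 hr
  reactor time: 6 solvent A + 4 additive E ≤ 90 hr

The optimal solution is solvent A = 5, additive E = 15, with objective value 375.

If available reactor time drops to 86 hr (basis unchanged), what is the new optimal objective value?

At the optimum: labor uses 80 of 80 (binding); reactor time uses 90 of 90 (binding).
The binding rows give the dual system: 4·y_labor + 6·y_reactor time = 21 and 4·y_labor + 4·y_reactor time = 18.
This yields shadow prices y_labor = 3, y_reactor time = 1.5.
Δz = y_reactor time·Δb = 1.5 × (-4) = -6, so new z* = 375 − 6 = 369.

369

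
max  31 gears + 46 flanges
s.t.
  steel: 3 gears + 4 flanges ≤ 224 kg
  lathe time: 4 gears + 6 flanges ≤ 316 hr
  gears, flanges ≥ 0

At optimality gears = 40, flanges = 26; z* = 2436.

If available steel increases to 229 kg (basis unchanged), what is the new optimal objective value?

Check each constraint at x*: steel 224/224 (tight); lathe time 316/316 (tight).
From A_Bᵀ y = c: 3·y_steel + 4·y_lathe time = 31; 4·y_steel + 6·y_lathe time = 46.
This yields shadow prices y_steel = 1, y_lathe time = 7.
Δz = y_steel·Δb = 1 × (5) = 5, so new z* = 2436 + 5 = 2441.

2441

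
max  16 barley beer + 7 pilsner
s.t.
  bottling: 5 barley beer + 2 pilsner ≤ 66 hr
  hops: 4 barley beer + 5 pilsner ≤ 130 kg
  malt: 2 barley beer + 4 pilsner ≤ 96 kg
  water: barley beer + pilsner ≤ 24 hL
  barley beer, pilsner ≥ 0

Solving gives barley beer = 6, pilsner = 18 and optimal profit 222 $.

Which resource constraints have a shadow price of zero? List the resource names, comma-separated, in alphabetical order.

hops, malt

bottling: 66/66 (binding)
hops: 114/130 (slack 16)
malt: 84/96 (slack 12)
water: 24/24 (binding)
By complementary slackness, a constraint with positive slack has shadow price 0 → hops, malt.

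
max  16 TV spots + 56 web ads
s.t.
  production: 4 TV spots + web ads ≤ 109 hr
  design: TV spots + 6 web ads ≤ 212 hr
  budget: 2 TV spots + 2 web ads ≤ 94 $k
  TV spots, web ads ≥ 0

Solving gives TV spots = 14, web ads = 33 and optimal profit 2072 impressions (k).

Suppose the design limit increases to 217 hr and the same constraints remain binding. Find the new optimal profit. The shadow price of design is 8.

2112

Δb = 5, so new z* = 2072 + (8)·(5) = 2072 + 40 = 2112.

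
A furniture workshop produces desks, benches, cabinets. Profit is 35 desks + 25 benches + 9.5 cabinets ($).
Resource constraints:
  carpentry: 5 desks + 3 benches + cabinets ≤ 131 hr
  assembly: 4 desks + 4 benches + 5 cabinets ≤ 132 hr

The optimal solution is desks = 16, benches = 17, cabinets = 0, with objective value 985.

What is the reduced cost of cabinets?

-8

At the optimum: carpentry uses 131 of 131 (binding); assembly uses 132 of 132 (binding).
The binding rows give the dual system: 5·y_carpentry + 4·y_assembly = 35 and 3·y_carpentry + 4·y_assembly = 25.
Solving: y_carpentry = 5, y_assembly = 2.5.
Reduced cost of cabinets: c₃ − yᵀa₃ = 9.5 − (5·1 + 2.5·5) = 9.5 − 17.5 = -8.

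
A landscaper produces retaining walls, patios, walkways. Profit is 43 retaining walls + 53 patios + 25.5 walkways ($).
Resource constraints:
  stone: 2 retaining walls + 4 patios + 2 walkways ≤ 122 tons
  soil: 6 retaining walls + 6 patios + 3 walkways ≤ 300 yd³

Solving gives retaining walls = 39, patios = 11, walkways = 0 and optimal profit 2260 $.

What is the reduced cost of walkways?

Check each constraint at x*: stone 122/122 (tight); soil 300/300 (tight).
The binding rows give the dual system: 2·y_stone + 6·y_soil = 43 and 4·y_stone + 6·y_soil = 53.
→ y_stone = 5 and y_soil = 5.5.
Reduced cost of walkways: c₃ − yᵀa₃ = 25.5 − (5·2 + 5.5·3) = 25.5 − 26.5 = -1.

-1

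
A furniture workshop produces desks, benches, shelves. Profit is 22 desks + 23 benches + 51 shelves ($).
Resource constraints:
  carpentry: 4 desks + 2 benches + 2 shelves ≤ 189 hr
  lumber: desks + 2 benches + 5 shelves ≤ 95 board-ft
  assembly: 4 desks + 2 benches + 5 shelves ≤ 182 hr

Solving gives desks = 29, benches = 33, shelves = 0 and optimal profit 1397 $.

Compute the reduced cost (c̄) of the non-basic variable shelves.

-6.5

At the optimum: carpentry uses 182 of 189 (slack = 7); lumber uses 95 of 95 (binding); assembly uses 182 of 182 (binding).
By complementary slackness, y = 0 for the non-binding constraint.
The binding rows give the dual system: 1·y_lumber + 4·y_assembly = 22 and 2·y_lumber + 2·y_assembly = 23.
→ y_lumber = 8 and y_assembly = 3.5.
Reduced cost of shelves: c₃ − yᵀa₃ = 51 − (8·5 + 3.5·5) = 51 − 57.5 = -6.5.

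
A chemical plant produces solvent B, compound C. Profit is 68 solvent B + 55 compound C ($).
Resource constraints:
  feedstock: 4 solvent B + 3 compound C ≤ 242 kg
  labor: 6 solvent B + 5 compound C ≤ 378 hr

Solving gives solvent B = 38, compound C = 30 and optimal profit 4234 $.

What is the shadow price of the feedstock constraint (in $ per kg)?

At the optimum: feedstock uses 242 of 242 (binding); labor uses 378 of 378 (binding).
Dual feasibility on the basic columns requires 4·y_feedstock + 6·y_labor = 68, 3·y_feedstock + 5·y_labor = 55.
Solving: y_feedstock = 5, y_labor = 8.
Shadow price of feedstock = 5.

5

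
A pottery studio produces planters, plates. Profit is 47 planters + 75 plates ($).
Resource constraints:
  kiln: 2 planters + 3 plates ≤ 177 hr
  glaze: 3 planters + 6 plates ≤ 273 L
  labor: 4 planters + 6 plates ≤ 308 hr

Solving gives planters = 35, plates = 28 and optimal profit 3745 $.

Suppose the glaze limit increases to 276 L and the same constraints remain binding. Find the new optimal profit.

At the optimum: kiln uses 154 of 177 (slack = 23); glaze uses 273 of 273 (binding); labor uses 308 of 308 (binding).
Slack constraints have shadow price 0 (complementary slackness).
The binding rows give the dual system: 3·y_glaze + 4·y_labor = 47 and 6·y_glaze + 6·y_labor = 75.
This yields shadow prices y_glaze = 3, y_labor = 9.5.
Δz = y_glaze·Δb = 3 × (3) = 9, so new z* = 3745 + 9 = 3754.

3754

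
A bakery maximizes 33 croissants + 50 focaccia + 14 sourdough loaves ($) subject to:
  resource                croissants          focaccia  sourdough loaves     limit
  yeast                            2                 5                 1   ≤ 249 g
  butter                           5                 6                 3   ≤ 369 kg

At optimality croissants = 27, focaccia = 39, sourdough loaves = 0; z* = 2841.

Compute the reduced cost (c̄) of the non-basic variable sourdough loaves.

At the optimum: yeast uses 249 of 249 (binding); butter uses 369 of 369 (binding).
Dual feasibility on the basic columns requires 2·y_yeast + 5·y_butter = 33, 5·y_yeast + 6·y_butter = 50.
This yields shadow prices y_yeast = 4, y_butter = 5.
Reduced cost of sourdough loaves: c₃ − yᵀa₃ = 14 − (4·1 + 5·3) = 14 − 19 = -5.

-5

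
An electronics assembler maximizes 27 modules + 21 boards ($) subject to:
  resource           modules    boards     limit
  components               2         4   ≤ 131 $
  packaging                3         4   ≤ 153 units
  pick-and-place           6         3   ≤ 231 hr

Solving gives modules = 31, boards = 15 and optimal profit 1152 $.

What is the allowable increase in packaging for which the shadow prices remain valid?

7.5

Binding constraints: packaging, pick-and-place. The basis is B = [[3,4],[6,3]] with det -15.
Per unit increase in packaging, x* moves by d = (-0.2, 0.4).
The basis stays optimal until components becomes binding; allowable increase = 7.5 units.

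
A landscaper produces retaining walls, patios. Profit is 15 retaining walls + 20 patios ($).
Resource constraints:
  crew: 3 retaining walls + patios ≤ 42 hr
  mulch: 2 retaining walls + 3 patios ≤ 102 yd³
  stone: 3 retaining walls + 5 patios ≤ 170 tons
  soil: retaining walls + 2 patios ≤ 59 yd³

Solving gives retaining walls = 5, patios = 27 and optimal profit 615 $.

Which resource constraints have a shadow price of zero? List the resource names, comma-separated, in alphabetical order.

mulch, stone

crew: 42/42 (binding)
mulch: 91/102 (slack 11)
stone: 150/170 (slack 20)
soil: 59/59 (binding)
By complementary slackness, a constraint with positive slack has shadow price 0 → mulch, stone.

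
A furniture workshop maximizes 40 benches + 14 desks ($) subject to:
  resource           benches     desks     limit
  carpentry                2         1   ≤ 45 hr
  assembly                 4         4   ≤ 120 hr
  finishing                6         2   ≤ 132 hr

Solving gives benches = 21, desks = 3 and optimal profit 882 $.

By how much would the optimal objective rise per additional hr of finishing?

Binding: carpentry and finishing. Non-binding: assembly (24 unused).
Slack constraints have shadow price 0 (complementary slackness).
Dual feasibility on the basic columns requires 2·y_carpentry + 6·y_finishing = 40, 1·y_carpentry + 2·y_finishing = 14.
This yields shadow prices y_carpentry = 2, y_finishing = 6.
Shadow price of finishing = 6.

6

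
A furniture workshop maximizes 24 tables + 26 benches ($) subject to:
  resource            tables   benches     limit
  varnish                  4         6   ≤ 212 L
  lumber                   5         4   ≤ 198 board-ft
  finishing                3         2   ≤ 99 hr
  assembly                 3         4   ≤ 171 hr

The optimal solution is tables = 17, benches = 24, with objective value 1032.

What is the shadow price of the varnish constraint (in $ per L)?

Check each constraint at x*: varnish 212/212 (tight); lumber 181/198 (slack 17); finishing 99/99 (tight); assembly 147/171 (slack 24).
By complementary slackness, y = 0 for the non-binding constraints.
Dual feasibility on the basic columns requires 4·y_varnish + 3·y_finishing = 24, 6·y_varnish + 2·y_finishing = 26.
→ y_varnish = 3 and y_finishing = 4.
Shadow price of varnish = 3.

3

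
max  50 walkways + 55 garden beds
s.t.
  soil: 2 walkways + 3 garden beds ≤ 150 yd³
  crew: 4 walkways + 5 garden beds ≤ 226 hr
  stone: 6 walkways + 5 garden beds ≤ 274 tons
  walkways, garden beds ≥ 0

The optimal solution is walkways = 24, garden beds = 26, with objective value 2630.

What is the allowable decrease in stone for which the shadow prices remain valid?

Binding constraints: crew, stone. The basis is B = [[4,5],[6,5]] with det -10.
Per unit decrease in stone, x* moves by d = (-0.5, 0.4).
The basis stays optimal until walkways reaches 0; allowable decrease = 48 tons.

48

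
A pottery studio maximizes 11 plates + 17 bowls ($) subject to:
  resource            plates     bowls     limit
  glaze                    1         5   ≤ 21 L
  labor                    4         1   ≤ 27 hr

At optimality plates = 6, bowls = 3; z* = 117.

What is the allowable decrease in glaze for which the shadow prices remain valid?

14.25

Binding constraints: glaze, labor. The basis is B = [[1,5],[4,1]] with det -19.
Per unit decrease in glaze, x* moves by d = (0.0526, -0.2105).
The basis stays optimal until bowls reaches 0; allowable decrease = 14.25 L.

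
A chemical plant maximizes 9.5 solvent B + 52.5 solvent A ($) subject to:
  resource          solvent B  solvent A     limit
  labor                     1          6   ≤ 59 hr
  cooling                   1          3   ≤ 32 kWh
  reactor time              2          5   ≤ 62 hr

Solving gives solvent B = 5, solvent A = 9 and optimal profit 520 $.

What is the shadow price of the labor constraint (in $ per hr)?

At the optimum: labor uses 59 of 59 (binding); cooling uses 32 of 32 (binding); reactor time uses 55 of 62 (slack = 7).
Since reactor time is not tight, its dual is 0.
From A_Bᵀ y = c: 1·y_labor + 1·y_cooling = 9.5; 6·y_labor + 3·y_cooling = 52.5.
This yields shadow prices y_labor = 8, y_cooling = 1.5.
Shadow price of labor = 8.

8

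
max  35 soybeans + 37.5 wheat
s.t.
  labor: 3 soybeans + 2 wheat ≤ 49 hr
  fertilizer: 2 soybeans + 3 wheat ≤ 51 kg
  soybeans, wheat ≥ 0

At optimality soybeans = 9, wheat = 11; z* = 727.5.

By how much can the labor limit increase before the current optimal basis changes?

27.5

Binding constraints: labor, fertilizer. The basis is B = [[3,2],[2,3]] with det 5.
Per unit increase in labor, x* moves by d = (0.6, -0.4).
The basis stays optimal until wheat reaches 0; allowable increase = 27.5 hr.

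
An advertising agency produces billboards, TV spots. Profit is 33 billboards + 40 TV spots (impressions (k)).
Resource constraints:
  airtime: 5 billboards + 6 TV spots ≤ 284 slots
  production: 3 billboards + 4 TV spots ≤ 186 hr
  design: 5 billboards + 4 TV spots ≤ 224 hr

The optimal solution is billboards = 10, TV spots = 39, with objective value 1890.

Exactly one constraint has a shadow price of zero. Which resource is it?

design

airtime: 284/284 (binding)
production: 186/186 (binding)
design: 206/224 (slack 18)
By complementary slackness, a constraint with positive slack has shadow price 0 → design.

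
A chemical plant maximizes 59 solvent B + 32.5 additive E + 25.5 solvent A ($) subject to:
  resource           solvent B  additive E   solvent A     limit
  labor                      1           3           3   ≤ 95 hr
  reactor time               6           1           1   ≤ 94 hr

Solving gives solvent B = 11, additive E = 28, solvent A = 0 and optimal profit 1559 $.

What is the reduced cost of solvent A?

Both labor and reactor time are binding at x*.
From A_Bᵀ y = c: 1·y_labor + 6·y_reactor time = 59; 3·y_labor + 1·y_reactor time = 32.5.
This yields shadow prices y_labor = 8, y_reactor time = 8.5.
Reduced cost of solvent A: c₃ − yᵀa₃ = 25.5 − (8·3 + 8.5·1) = 25.5 − 32.5 = -7.

-7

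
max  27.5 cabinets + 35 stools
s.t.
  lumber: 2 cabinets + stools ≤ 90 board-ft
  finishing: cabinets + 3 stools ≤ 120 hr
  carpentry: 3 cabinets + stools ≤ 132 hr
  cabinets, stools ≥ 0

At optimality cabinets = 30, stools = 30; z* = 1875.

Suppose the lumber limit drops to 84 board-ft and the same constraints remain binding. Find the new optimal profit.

At the optimum: lumber uses 90 of 90 (binding); finishing uses 120 of 120 (binding); carpentry uses 120 of 132 (slack = 12).
Slack constraints have shadow price 0 (complementary slackness).
From A_Bᵀ y = c: 2·y_lumber + 1·y_finishing = 27.5; 1·y_lumber + 3·y_finishing = 35.
Solving: y_lumber = 9.5, y_finishing = 8.5.
Δz = y_lumber·Δb = 9.5 × (-6) = -57, so new z* = 1875 − 57 = 1818.

1818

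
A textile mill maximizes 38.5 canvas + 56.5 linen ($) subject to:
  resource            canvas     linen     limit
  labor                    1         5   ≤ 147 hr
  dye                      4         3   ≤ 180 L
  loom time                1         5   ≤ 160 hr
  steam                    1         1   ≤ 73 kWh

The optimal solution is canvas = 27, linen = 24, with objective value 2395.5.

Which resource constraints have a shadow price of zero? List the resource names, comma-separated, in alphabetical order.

loom time, steam

labor: 147/147 (binding)
dye: 180/180 (binding)
loom time: 147/160 (slack 13)
steam: 51/73 (slack 22)
By complementary slackness, a constraint with positive slack has shadow price 0 → loom time, steam.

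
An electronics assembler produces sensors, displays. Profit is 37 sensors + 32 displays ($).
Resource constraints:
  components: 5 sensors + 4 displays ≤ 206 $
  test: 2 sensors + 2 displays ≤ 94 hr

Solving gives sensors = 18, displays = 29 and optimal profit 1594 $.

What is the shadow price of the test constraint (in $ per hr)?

6

At the optimum: components uses 206 of 206 (binding); test uses 94 of 94 (binding).
From A_Bᵀ y = c: 5·y_components + 2·y_test = 37; 4·y_components + 2·y_test = 32.
Solving: y_components = 5, y_test = 6.
Shadow price of test = 6.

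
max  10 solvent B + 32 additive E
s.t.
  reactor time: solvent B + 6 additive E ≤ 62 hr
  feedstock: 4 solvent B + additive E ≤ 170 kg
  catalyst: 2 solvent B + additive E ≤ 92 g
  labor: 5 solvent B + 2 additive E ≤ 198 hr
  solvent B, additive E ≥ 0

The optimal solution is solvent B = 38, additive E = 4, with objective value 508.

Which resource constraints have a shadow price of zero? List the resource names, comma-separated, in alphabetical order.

reactor time: 62/62 (binding)
feedstock: 156/170 (slack 14)
catalyst: 80/92 (slack 12)
labor: 198/198 (binding)
By complementary slackness, a constraint with positive slack has shadow price 0 → catalyst, feedstock.

catalyst, feedstock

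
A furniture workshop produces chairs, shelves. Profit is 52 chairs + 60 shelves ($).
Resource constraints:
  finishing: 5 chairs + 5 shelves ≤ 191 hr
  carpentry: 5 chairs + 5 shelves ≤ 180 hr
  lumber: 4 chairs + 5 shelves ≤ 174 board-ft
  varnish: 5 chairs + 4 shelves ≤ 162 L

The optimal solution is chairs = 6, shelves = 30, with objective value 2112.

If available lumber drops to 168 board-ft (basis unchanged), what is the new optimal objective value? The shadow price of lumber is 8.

Δb = -6, so new z* = 2112 + (8)·(-6) = 2112 − 48 = 2064.

2064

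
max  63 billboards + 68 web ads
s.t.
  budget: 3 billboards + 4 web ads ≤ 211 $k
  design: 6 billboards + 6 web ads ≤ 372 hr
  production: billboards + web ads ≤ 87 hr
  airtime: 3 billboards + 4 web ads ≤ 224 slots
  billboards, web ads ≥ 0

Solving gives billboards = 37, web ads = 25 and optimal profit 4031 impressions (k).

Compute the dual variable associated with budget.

5

At the optimum: budget uses 211 of 211 (binding); design uses 372 of 372 (binding); production uses 62 of 87 (slack = 25); airtime uses 211 of 224 (slack = 13).
By complementary slackness, y = 0 for the non-binding constraints.
Dual feasibility on the basic columns requires 3·y_budget + 6·y_design = 63, 4·y_budget + 6·y_design = 68.
→ y_budget = 5 and y_design = 8.
Shadow price of budget = 5.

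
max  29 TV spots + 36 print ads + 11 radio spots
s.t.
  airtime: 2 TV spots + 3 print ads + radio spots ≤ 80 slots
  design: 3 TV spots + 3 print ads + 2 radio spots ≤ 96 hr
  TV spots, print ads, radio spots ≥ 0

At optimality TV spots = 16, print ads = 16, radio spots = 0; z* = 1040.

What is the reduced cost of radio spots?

Check each constraint at x*: airtime 80/80 (tight); design 96/96 (tight).
From A_Bᵀ y = c: 2·y_airtime + 3·y_design = 29; 3·y_airtime + 3·y_design = 36.
Solving: y_airtime = 7, y_design = 5.
Reduced cost of radio spots: c₃ − yᵀa₃ = 11 − (7·1 + 5·2) = 11 − 17 = -6.

-6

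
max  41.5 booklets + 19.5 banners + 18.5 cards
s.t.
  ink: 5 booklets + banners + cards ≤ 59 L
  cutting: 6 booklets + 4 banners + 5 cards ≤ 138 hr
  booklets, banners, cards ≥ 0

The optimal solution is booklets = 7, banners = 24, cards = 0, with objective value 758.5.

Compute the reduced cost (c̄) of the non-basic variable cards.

Both ink and cutting are binding at x*.
Dual feasibility on the basic columns requires 5·y_ink + 6·y_cutting = 41.5, 1·y_ink + 4·y_cutting = 19.5.
→ y_ink = 3.5 and y_cutting = 4.
Reduced cost of cards: c₃ − yᵀa₃ = 18.5 − (3.5·1 + 4·5) = 18.5 − 23.5 = -5.

-5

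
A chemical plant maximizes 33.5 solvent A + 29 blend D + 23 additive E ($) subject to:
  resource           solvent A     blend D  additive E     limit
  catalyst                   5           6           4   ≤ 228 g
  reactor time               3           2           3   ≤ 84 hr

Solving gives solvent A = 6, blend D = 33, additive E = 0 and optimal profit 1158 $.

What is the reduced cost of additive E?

-8

Both catalyst and reactor time are binding at x*.
Dual feasibility on the basic columns requires 5·y_catalyst + 3·y_reactor time = 33.5, 6·y_catalyst + 2·y_reactor time = 29.
→ y_catalyst = 2.5 and y_reactor time = 7.
Reduced cost of additive E: c₃ − yᵀa₃ = 23 − (2.5·4 + 7·3) = 23 − 31 = -8.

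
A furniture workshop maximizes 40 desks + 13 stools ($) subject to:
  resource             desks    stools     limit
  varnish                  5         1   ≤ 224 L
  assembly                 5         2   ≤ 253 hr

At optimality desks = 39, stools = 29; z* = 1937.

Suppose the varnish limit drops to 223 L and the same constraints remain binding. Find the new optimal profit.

1934

Both varnish and assembly are binding at x*.
Dual feasibility on the basic columns requires 5·y_varnish + 5·y_assembly = 40, 1·y_varnish + 2·y_assembly = 13.
This yields shadow prices y_varnish = 3, y_assembly = 5.
Δz = y_varnish·Δb = 3 × (-1) = -3, so new z* = 1937 − 3 = 1934.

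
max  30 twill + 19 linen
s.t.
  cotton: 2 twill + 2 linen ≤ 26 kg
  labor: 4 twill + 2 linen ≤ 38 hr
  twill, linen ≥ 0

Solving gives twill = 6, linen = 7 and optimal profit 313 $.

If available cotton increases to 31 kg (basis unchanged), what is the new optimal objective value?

333

Check each constraint at x*: cotton 26/26 (tight); labor 38/38 (tight).
The binding rows give the dual system: 2·y_cotton + 4·y_labor = 30 and 2·y_cotton + 2·y_labor = 19.
This yields shadow prices y_cotton = 4, y_labor = 5.5.
Δz = y_cotton·Δb = 4 × (5) = 20, so new z* = 313 + 20 = 333.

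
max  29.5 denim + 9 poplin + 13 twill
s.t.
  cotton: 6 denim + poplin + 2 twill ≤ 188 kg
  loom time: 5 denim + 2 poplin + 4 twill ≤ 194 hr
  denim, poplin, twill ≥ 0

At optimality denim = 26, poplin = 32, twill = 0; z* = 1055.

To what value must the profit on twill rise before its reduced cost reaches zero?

Both cotton and loom time are binding at x*.
The binding rows give the dual system: 6·y_cotton + 5·y_loom time = 29.5 and 1·y_cotton + 2·y_loom time = 9.
→ y_cotton = 2 and y_loom time = 3.5.
twill enters the basis when its profit ≥ yᵀa₃ = 2·2 + 3.5·4 = 18.

18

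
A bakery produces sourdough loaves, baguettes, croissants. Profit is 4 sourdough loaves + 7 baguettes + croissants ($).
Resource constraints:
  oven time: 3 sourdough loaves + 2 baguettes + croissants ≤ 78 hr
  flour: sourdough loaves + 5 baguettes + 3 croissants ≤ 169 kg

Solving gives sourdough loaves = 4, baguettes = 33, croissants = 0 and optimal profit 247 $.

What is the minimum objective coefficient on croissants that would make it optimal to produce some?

At the optimum: oven time uses 78 of 78 (binding); flour uses 169 of 169 (binding).
The binding rows give the dual system: 3·y_oven time + 1·y_flour = 4 and 2·y_oven time + 5·y_flour = 7.
This yields shadow prices y_oven time = 1, y_flour = 1.
croissants enters the basis when its profit ≥ yᵀa₃ = 1·1 + 1·3 = 4.

4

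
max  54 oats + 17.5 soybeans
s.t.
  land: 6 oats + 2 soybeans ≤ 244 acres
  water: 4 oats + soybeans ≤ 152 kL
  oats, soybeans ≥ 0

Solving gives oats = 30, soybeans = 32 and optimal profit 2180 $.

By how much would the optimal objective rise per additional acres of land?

At the optimum: land uses 244 of 244 (binding); water uses 152 of 152 (binding).
Dual feasibility on the basic columns requires 6·y_land + 4·y_water = 54, 2·y_land + 1·y_water = 17.5.
→ y_land = 8 and y_water = 1.5.
Shadow price of land = 8.

8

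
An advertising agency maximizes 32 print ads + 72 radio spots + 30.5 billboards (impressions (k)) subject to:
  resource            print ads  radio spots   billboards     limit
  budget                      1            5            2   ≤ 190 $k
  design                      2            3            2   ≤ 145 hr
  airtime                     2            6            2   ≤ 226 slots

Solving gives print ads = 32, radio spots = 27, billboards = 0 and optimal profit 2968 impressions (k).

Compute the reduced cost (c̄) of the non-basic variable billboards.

-1.5

At the optimum: budget uses 167 of 190 (slack = 23); design uses 145 of 145 (binding); airtime uses 226 of 226 (binding).
Slack constraints have shadow price 0 (complementary slackness).
From A_Bᵀ y = c: 2·y_design + 2·y_airtime = 32; 3·y_design + 6·y_airtime = 72.
→ y_design = 8 and y_airtime = 8.
Reduced cost of billboards: c₃ − yᵀa₃ = 30.5 − (8·2 + 8·2) = 30.5 − 32 = -1.5.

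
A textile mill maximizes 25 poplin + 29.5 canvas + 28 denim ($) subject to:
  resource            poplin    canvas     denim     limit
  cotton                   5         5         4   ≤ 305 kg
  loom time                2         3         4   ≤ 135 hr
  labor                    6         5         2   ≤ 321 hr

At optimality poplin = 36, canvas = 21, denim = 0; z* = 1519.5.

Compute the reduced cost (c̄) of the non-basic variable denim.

-2

Check each constraint at x*: cotton 285/305 (slack 20); loom time 135/135 (tight); labor 321/321 (tight).
By complementary slackness, y = 0 for the non-binding constraint.
Dual feasibility on the basic columns requires 2·y_loom time + 6·y_labor = 25, 3·y_loom time + 5·y_labor = 29.5.
→ y_loom time = 6.5 and y_labor = 2.
Reduced cost of denim: c₃ − yᵀa₃ = 28 − (6.5·4 + 2·2) = 28 − 30 = -2.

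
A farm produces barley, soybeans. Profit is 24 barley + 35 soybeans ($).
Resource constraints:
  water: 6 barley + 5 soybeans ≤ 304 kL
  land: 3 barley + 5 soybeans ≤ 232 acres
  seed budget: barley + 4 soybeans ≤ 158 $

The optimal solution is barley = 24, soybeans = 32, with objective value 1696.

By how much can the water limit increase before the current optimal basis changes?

160

Binding constraints: water, land. The basis is B = [[6,5],[3,5]] with det 15.
Per unit increase in water, x* moves by d = (0.3333, -0.2).
The basis stays optimal until soybeans reaches 0; allowable increase = 160 kL.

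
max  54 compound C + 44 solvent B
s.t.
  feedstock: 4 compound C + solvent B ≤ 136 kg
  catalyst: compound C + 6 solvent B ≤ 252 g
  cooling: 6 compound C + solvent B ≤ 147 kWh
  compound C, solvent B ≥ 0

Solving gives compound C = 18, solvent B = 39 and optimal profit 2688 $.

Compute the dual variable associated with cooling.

8

Check each constraint at x*: feedstock 111/136 (slack 25); catalyst 252/252 (tight); cooling 147/147 (tight).
Since feedstock is not tight, its dual is 0.
The binding rows give the dual system: 1·y_catalyst + 6·y_cooling = 54 and 6·y_catalyst + 1·y_cooling = 44.
→ y_catalyst = 6 and y_cooling = 8.
Shadow price of cooling = 8.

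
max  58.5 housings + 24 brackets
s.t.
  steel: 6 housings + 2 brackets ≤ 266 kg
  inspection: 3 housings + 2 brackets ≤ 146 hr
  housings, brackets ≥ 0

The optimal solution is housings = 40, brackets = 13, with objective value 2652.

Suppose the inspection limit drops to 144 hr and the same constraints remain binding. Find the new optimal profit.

2643

Check each constraint at x*: steel 266/266 (tight); inspection 146/146 (tight).
The binding rows give the dual system: 6·y_steel + 3·y_inspection = 58.5 and 2·y_steel + 2·y_inspection = 24.
Solving: y_steel = 7.5, y_inspection = 4.5.
Δz = y_inspection·Δb = 4.5 × (-2) = -9, so new z* = 2652 − 9 = 2643.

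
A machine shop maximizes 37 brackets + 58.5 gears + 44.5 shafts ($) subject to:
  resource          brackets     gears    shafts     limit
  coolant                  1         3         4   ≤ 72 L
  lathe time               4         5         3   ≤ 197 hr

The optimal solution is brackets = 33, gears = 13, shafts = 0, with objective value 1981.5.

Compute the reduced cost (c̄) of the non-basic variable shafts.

Both coolant and lathe time are binding at x*.
Dual feasibility on the basic columns requires 1·y_coolant + 4·y_lathe time = 37, 3·y_coolant + 5·y_lathe time = 58.5.
Solving: y_coolant = 7, y_lathe time = 7.5.
Reduced cost of shafts: c₃ − yᵀa₃ = 44.5 − (7·4 + 7.5·3) = 44.5 − 50.5 = -6.

-6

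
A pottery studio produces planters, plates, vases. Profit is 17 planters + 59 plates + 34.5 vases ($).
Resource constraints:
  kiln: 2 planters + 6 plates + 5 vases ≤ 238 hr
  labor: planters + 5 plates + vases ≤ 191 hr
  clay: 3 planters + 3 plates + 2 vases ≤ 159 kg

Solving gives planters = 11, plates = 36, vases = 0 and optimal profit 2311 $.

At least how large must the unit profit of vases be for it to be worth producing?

At the optimum: kiln uses 238 of 238 (binding); labor uses 191 of 191 (binding); clay uses 141 of 159 (slack = 18).
Since clay is not tight, its dual is 0.
From A_Bᵀ y = c: 2·y_kiln + 1·y_labor = 17; 6·y_kiln + 5·y_labor = 59.
This yields shadow prices y_kiln = 6.5, y_labor = 4.
vases enters the basis when its profit ≥ yᵀa₃ = 6.5·5 + 4·1 = 36.5.

36.5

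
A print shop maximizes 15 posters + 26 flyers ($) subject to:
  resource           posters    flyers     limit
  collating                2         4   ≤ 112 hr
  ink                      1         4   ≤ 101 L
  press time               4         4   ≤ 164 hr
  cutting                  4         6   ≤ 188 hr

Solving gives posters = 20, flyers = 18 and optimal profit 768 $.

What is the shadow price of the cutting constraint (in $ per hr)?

Check each constraint at x*: collating 112/112 (tight); ink 92/101 (slack 9); press time 152/164 (slack 12); cutting 188/188 (tight).
By complementary slackness, y = 0 for the non-binding constraints.
The binding rows give the dual system: 2·y_collating + 4·y_cutting = 15 and 4·y_collating + 6·y_cutting = 26.
This yields shadow prices y_collating = 3.5, y_cutting = 2.
Shadow price of cutting = 2.

2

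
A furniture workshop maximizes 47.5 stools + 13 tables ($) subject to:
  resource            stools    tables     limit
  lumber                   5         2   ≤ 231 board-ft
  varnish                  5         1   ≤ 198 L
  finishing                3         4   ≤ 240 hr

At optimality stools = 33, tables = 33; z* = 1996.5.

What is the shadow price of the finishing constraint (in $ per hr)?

Binding: lumber and varnish. Non-binding: finishing (9 unused).
Slack constraints have shadow price 0 (complementary slackness).
From A_Bᵀ y = c: 5·y_lumber + 5·y_varnish = 47.5; 2·y_lumber + 1·y_varnish = 13.
→ y_lumber = 3.5 and y_varnish = 6.
Shadow price of finishing = 0.

0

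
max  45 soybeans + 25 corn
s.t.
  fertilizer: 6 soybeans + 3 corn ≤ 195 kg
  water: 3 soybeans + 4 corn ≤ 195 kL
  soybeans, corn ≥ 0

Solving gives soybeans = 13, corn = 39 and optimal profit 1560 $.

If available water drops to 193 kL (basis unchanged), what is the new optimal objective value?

Check each constraint at x*: fertilizer 195/195 (tight); water 195/195 (tight).
From A_Bᵀ y = c: 6·y_fertilizer + 3·y_water = 45; 3·y_fertilizer + 4·y_water = 25.
Solving: y_fertilizer = 7, y_water = 1.
Δz = y_water·Δb = 1 × (-2) = -2, so new z* = 1560 − 2 = 1558.

1558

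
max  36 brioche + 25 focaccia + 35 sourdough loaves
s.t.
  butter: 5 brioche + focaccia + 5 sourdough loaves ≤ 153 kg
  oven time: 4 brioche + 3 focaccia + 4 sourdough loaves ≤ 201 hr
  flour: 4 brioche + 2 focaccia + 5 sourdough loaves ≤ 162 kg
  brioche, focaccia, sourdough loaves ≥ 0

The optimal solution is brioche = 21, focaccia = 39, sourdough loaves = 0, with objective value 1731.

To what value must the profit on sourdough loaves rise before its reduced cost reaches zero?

Binding: oven time and flour. Non-binding: butter (9 unused).
By complementary slackness, y = 0 for the non-binding constraint.
The binding rows give the dual system: 4·y_oven time + 4·y_flour = 36 and 3·y_oven time + 2·y_flour = 25.
This yields shadow prices y_oven time = 7, y_flour = 2.
sourdough loaves enters the basis when its profit ≥ yᵀa₃ = 7·4 + 2·5 = 38.

38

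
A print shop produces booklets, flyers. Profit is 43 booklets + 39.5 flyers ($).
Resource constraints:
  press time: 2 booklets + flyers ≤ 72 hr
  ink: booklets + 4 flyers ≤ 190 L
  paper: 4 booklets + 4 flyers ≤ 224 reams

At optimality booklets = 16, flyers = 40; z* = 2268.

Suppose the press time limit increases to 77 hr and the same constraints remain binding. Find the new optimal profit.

Binding: press time and paper. Non-binding: ink (14 unused).
Since ink is not tight, its dual is 0.
The binding rows give the dual system: 2·y_press time + 4·y_paper = 43 and 1·y_press time + 4·y_paper = 39.5.
Solving: y_press time = 3.5, y_paper = 9.
Δz = y_press time·Δb = 3.5 × (5) = 17.5, so new z* = 2268 + 17.5 = 2285.5.

2285.5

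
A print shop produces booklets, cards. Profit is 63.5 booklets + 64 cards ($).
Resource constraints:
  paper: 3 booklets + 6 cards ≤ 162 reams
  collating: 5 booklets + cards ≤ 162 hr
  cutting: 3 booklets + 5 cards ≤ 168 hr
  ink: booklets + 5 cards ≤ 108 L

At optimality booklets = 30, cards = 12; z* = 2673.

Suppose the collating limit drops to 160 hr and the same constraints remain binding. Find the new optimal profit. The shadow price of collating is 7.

Δb = -2, so new z* = 2673 + (7)·(-2) = 2673 − 14 = 2659.

2659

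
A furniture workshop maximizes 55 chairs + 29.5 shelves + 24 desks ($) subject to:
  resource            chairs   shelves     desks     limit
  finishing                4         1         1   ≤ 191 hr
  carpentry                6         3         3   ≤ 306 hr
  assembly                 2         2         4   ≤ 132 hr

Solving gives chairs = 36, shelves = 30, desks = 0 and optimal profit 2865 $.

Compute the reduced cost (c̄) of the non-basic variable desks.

-9.5

Check each constraint at x*: finishing 174/191 (slack 17); carpentry 306/306 (tight); assembly 132/132 (tight).
By complementary slackness, y = 0 for the non-binding constraint.
From A_Bᵀ y = c: 6·y_carpentry + 2·y_assembly = 55; 3·y_carpentry + 2·y_assembly = 29.5.
Solving: y_carpentry = 8.5, y_assembly = 2.
Reduced cost of desks: c₃ − yᵀa₃ = 24 − (8.5·3 + 2·4) = 24 − 33.5 = -9.5.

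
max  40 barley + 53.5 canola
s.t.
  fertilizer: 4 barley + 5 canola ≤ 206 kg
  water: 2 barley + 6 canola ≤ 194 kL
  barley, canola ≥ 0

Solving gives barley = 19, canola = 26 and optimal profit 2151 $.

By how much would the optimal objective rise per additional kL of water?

1

Check each constraint at x*: fertilizer 206/206 (tight); water 194/194 (tight).
Dual feasibility on the basic columns requires 4·y_fertilizer + 2·y_water = 40, 5·y_fertilizer + 6·y_water = 53.5.
Solving: y_fertilizer = 9.5, y_water = 1.
Shadow price of water = 1.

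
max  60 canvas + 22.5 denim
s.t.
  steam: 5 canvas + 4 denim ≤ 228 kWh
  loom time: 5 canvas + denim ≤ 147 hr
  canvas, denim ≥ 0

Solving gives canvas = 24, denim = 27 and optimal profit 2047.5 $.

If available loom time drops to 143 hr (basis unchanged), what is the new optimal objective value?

2013.5

Both steam and loom time are binding at x*.
From A_Bᵀ y = c: 5·y_steam + 5·y_loom time = 60; 4·y_steam + 1·y_loom time = 22.5.
This yields shadow prices y_steam = 3.5, y_loom time = 8.5.
Δz = y_loom time·Δb = 8.5 × (-4) = -34, so new z* = 2047.5 − 34 = 2013.5.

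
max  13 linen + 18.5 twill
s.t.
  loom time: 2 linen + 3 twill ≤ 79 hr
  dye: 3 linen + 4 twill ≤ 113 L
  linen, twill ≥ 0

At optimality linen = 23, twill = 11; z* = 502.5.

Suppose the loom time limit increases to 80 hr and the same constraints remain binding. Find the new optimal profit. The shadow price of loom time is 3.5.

506

Δb = 1, so new z* = 502.5 + (3.5)·(1) = 502.5 + 3.5 = 506.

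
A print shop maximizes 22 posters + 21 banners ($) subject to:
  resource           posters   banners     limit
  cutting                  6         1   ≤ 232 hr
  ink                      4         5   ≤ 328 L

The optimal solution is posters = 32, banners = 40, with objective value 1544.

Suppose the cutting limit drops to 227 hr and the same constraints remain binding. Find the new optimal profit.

1539

Both cutting and ink are binding at x*.
Dual feasibility on the basic columns requires 6·y_cutting + 4·y_ink = 22, 1·y_cutting + 5·y_ink = 21.
Solving: y_cutting = 1, y_ink = 4.
Δz = y_cutting·Δb = 1 × (-5) = -5, so new z* = 1544 − 5 = 1539.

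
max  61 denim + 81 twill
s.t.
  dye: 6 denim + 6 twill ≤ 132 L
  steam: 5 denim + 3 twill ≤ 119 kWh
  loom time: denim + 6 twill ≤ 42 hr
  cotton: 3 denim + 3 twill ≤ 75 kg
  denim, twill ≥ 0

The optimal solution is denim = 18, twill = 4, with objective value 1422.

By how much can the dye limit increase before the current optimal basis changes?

Binding constraints: dye, loom time. The basis is B = [[6,6],[1,6]] with det 30.
Per unit increase in dye, x* moves by d = (0.2, -0.0333).
The basis stays optimal until cotton becomes binding; allowable increase = 18 L.

18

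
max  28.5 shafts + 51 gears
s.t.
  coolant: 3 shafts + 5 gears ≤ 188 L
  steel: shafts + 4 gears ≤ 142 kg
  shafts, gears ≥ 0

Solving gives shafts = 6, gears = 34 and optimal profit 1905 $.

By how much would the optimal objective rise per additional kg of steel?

Both coolant and steel are binding at x*.
From A_Bᵀ y = c: 3·y_coolant + 1·y_steel = 28.5; 5·y_coolant + 4·y_steel = 51.
Solving: y_coolant = 9, y_steel = 1.5.
Shadow price of steel = 1.5.

1.5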